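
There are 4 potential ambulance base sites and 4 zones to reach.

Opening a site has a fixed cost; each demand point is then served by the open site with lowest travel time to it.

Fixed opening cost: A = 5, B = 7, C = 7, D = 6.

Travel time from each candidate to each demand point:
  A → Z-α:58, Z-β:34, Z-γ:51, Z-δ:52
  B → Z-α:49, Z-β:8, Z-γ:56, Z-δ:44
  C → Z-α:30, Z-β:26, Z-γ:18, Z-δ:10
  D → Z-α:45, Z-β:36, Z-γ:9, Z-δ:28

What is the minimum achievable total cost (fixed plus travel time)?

77

Open {B, C, D}: assign each demand point to its cheapest open site.
  Z-α→C 30, Z-β→B 8, Z-γ→D 9, Z-δ→C 10
  travel time 57, fixed 20 → total 77.
Compare {B, C}: travel time 66 + fixed 14 = 80.
Compare {A, B, C, D}: travel time 57 + fixed 25 = 82.
Compare {A, B, C}: travel time 66 + fixed 19 = 85.
All other subsets cost ≥ 80. Minimum total cost: 77.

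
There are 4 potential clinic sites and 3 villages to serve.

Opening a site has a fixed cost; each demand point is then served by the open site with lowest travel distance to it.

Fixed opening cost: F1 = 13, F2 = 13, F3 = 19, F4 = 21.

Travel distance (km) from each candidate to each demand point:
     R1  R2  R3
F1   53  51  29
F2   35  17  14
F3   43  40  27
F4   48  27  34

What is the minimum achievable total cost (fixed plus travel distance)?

79

Open {F2}: assign each demand point to its cheapest open site.
  R1→F2 35, R2→F2 17, R3→F2 14
  travel distance 66, fixed 13 → total 79.
Compare {F1, F2}: travel distance 66 + fixed 26 = 92.
Compare {F2, F3}: travel distance 66 + fixed 32 = 98.
Compare {F2, F4}: travel distance 66 + fixed 34 = 100.
All other subsets cost ≥ 92. Minimum total cost: 79.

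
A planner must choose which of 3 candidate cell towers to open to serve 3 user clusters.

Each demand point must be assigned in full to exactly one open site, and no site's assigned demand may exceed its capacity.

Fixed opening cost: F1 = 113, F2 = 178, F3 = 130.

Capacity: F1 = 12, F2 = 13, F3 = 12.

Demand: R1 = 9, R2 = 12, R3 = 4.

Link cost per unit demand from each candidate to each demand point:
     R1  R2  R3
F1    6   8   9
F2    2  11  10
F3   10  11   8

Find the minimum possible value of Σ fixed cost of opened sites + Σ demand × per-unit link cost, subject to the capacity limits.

445

Open {F1, F2}; cheapest assignment that respects the capacities:
  F1 (cap 12, load 12): R2 — cost 12×8 = 96
  F2 (cap 13, load 13): R1, R3 — cost 9×2 + 4×10 = 58
  Shipping 154, fixed 291 → total 445.
  Any other capacity-feasible assignment to {F1, F2} ships for at least 154.
Compare {F2, F3}: its best feasible assignment gives total 498.
Compare {F1, F2, F3}: its best feasible assignment gives total 567.
Every other set of open sites that can feasibly serve all demand totals ≥ 498 even under its best assignment. Minimum: 445.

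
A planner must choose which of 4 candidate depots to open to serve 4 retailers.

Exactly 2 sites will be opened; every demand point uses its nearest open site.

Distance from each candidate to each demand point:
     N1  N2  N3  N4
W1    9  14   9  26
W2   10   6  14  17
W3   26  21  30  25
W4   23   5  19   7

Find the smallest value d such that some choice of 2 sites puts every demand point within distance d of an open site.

Open {W1, W4}.
  Farthest demand point is N1 at distance 9 (to W1); all others are ≤ 9.
With {W2, W4} the worst case is 14.
With {W1, W2} the worst case is 17.
No size-2 selection achieves below 9.

9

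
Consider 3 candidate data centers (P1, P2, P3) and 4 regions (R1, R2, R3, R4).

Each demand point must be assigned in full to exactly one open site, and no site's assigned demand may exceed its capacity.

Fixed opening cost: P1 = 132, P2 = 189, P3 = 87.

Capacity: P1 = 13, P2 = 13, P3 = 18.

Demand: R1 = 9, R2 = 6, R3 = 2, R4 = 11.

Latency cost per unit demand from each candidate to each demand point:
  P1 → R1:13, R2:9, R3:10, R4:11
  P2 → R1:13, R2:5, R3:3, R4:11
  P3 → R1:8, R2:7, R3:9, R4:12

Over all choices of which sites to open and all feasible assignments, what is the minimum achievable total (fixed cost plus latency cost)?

472

Open {P1, P3}; cheapest assignment that respects the capacities:
  P1 (cap 13, load 11): R4 — cost 11×11 = 121
  P3 (cap 18, load 17): R1, R2, R3 — cost 9×8 + 6×7 + 2×9 = 132
  Shipping 253, fixed 219 → total 472.
  Any other capacity-feasible assignment to {P1, P3} ships for at least 253.
Compare {P2, P3}: its best feasible assignment gives total 517.
Compare {P1, P2, P3}: its best feasible assignment gives total 637.
Every other set of open sites that can feasibly serve all demand totals ≥ 517 even under its best assignment. Minimum: 472.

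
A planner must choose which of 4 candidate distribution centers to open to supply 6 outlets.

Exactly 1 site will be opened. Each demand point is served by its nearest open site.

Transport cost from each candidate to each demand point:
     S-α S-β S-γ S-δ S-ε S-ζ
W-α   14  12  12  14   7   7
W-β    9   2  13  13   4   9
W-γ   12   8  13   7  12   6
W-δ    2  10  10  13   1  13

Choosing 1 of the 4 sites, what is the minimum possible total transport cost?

49

Open {W-δ}.
  S-α→W-δ 2, S-β→W-δ 10, S-γ→W-δ 10, S-δ→W-δ 13, S-ε→W-δ 1, S-ζ→W-δ 13  ⇒ total 49.
Compare {W-β}: total 50.
Compare {W-γ}: total 58.
No size-1 selection does better; minimum is 49.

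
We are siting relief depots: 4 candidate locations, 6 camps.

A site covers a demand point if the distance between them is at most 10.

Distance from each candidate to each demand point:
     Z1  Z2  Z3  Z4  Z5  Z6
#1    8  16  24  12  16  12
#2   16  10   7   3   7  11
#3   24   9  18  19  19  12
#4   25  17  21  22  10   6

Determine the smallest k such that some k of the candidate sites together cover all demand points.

3

Coverage sets (demand points within 10 of each site):
  #1: {Z1}
  #2: {Z2, Z3, Z4, Z5}
  #3: {Z2}
  #4: {Z5, Z6}
No 2 sites suffice: every size-2 union leaves at least one demand point uncovered.
But {#1, #2, #4} covers everything, so the minimum is 3.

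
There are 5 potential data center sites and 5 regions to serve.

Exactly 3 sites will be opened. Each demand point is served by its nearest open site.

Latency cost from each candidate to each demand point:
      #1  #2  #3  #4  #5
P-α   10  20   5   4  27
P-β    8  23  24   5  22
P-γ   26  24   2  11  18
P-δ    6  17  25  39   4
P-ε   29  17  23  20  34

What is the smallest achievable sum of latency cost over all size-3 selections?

33

Open {P-α, P-γ, P-δ}.
  #1→P-δ 6, #2→P-δ 17, #3→P-γ 2, #4→P-α 4, #5→P-δ 4  ⇒ total 33.
Compare {P-β, P-γ, P-δ}: total 34.
Compare {P-α, P-β, P-δ}: total 36.
No size-3 selection does better; minimum is 33.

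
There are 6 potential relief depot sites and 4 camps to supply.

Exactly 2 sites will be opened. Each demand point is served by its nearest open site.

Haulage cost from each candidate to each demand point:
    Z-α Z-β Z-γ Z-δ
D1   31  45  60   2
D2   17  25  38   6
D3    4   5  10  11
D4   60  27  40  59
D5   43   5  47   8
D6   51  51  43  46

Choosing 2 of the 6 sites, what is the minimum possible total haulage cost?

Open {D1, D3}.
  Z-α→D3 4, Z-β→D3 5, Z-γ→D3 10, Z-δ→D1 2  ⇒ total 21.
Compare {D2, D3}: total 25.
Compare {D3, D5}: total 27.
No size-2 selection does better; minimum is 21.

21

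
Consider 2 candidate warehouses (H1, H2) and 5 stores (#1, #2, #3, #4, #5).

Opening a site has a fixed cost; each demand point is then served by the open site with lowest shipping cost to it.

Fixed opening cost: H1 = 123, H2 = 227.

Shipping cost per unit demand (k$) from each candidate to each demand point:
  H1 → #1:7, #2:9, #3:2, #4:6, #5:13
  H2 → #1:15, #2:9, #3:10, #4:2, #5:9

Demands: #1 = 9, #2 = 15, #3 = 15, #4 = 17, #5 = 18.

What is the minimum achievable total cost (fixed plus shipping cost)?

687

Open {H1}: assign each demand point to its cheapest open site.
  #1→H1 9×7=63, #2→H1 15×9=135, #3→H1 15×2=30, #4→H1 17×6=102, #5→H1 18×13=234
  shipping cost 564, fixed 123 → total 687.
Compare {H1, H2}: shipping cost 424 + fixed 350 = 774.
Compare {H2}: shipping cost 616 + fixed 227 = 843.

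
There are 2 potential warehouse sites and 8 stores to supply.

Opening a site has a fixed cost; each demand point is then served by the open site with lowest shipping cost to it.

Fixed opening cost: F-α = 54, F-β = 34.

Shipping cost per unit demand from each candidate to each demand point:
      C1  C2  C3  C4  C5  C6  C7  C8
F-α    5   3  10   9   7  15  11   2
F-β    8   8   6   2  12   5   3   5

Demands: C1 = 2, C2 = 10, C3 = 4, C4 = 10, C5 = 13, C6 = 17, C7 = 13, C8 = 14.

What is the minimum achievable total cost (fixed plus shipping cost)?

Open {F-α, F-β}: assign each demand point to its cheapest open site.
  C1→F-α 2×5=10, C2→F-α 10×3=30, C3→F-β 4×6=24, C4→F-β 10×2=20, C5→F-α 13×7=91, C6→F-β 17×5=85, C7→F-β 13×3=39, C8→F-α 14×2=28
  shipping cost 327, fixed 88 → total 415.
Compare {F-β}: shipping cost 490 + fixed 34 = 524.
Compare {F-α}: shipping cost 687 + fixed 54 = 741.

415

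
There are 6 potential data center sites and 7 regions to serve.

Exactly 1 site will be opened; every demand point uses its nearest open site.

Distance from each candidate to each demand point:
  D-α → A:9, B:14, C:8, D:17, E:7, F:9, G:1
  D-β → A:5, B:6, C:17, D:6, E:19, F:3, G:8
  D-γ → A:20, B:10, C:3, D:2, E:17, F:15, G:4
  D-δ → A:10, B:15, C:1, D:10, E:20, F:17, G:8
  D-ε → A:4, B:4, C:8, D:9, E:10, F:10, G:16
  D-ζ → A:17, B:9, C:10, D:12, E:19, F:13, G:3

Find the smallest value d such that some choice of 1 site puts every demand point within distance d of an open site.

Open {D-ε}.
  Farthest demand point is G at distance 16 (to D-ε); all others are ≤ 16.
With {D-α} the worst case is 17.
With {D-β} the worst case is 19.
No size-1 selection achieves below 16.

16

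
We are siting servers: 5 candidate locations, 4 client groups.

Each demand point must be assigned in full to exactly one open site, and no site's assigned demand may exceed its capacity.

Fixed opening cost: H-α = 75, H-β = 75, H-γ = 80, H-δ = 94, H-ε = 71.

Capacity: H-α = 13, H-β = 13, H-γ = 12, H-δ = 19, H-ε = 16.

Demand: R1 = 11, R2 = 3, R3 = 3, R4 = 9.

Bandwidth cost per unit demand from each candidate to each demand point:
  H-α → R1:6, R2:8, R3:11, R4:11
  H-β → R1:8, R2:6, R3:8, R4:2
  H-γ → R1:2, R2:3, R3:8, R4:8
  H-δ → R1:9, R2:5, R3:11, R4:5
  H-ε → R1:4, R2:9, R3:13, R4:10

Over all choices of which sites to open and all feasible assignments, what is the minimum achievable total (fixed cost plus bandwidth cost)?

259

Open {H-β, H-ε}; cheapest assignment that respects the capacities:
  H-β (cap 13, load 12): R3, R4 — cost 3×8 + 9×2 = 42
  H-ε (cap 16, load 14): R1, R2 — cost 11×4 + 3×9 = 71
  Shipping 113, fixed 146 → total 259.
  Any other capacity-feasible assignment to {H-β, H-ε} ships for at least 113.
Compare {H-γ, H-δ}: its best feasible assignment gives total 289.
Compare {H-δ, H-ε}: its best feasible assignment gives total 302.
Every other set of open sites that can feasibly serve all demand totals ≥ 289 even under its best assignment. Minimum: 259.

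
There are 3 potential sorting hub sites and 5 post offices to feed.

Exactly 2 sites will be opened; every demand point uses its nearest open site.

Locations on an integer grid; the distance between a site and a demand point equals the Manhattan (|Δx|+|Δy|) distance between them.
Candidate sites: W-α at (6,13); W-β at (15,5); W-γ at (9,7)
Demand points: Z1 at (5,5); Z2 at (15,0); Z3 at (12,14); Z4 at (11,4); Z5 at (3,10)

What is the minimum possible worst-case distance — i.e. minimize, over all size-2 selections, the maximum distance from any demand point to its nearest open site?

9

Open {W-α, W-β}.
  Farthest demand point is Z1 at distance 9 (to W-α); all others are ≤ 9.
With {W-β, W-γ} the worst case is 10.
With {W-α, W-γ} the worst case is 13.
No size-2 selection achieves below 9.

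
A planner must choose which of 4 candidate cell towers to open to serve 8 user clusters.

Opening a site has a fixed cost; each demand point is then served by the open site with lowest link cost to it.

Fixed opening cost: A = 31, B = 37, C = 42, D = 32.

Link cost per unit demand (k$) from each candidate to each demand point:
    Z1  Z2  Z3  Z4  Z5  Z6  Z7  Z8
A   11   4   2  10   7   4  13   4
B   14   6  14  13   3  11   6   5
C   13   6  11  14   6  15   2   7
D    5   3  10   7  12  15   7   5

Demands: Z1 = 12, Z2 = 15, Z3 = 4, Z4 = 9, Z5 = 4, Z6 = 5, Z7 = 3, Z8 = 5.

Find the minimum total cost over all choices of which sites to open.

Open {A, D}: assign each demand point to its cheapest open site.
  Z1→D 12×5=60, Z2→D 15×3=45, Z3→A 4×2=8, Z4→D 9×7=63, Z5→A 4×7=28, Z6→A 5×4=20, Z7→D 3×7=21, Z8→A 5×4=20
  link cost 265, fixed 63 → total 328.
Compare {A, B, D}: link cost 246 + fixed 100 = 346.
Compare {A, C, D}: link cost 246 + fixed 105 = 351.
Compare {A, B, C, D}: link cost 234 + fixed 142 = 376.
All other subsets cost ≥ 346. Minimum total cost: 328.

328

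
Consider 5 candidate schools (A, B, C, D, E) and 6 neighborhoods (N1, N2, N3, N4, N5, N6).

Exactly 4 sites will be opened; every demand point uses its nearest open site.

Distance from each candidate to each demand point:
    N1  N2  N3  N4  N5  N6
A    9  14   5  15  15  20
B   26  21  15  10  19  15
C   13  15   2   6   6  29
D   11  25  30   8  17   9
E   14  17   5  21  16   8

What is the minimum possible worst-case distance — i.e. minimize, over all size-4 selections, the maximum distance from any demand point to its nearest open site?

Open {A, B, C, D}.
  Farthest demand point is N2 at distance 14 (to A); all others are ≤ 14.
With {A, B, C, E} the worst case is 14.
With {A, C, D, E} the worst case is 14.
No size-4 selection achieves below 14.

14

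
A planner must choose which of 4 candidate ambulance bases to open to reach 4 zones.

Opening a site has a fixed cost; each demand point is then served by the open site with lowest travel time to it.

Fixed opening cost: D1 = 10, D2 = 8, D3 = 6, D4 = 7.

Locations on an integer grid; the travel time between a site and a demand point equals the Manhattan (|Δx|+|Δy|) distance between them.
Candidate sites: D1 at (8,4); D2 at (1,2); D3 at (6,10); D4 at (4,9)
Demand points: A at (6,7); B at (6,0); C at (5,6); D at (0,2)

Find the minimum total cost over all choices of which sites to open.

Open {D2, D3}: assign each demand point to its cheapest open site.
  A→D3 3, B→D2 7, C→D3 5, D→D2 1
  travel time 16, fixed 14 → total 30.
Compare {D2, D4}: travel time 16 + fixed 15 = 31.
Compare {D2}: travel time 26 + fixed 8 = 34.
Compare {D1, D2}: travel time 17 + fixed 18 = 35.
All other subsets cost ≥ 31. Minimum total cost: 30.

30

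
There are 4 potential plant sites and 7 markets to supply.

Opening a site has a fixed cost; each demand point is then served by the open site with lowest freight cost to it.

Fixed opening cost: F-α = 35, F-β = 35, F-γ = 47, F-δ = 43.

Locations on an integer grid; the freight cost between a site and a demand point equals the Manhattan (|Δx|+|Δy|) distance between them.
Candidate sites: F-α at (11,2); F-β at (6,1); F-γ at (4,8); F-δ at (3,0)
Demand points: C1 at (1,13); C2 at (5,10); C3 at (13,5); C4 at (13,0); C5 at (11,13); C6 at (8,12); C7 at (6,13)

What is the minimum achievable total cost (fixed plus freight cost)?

114

Open {F-γ}: assign each demand point to its cheapest open site.
  C1→F-γ 8, C2→F-γ 3, C3→F-γ 12, C4→F-γ 17, C5→F-γ 12, C6→F-γ 8, C7→F-γ 7
  freight cost 67, fixed 47 → total 114.
Compare {F-α}: freight cost 84 + fixed 35 = 119.
Compare {F-β}: freight cost 88 + fixed 35 = 123.
Compare {F-α, F-γ}: freight cost 46 + fixed 82 = 128.
All other subsets cost ≥ 119. Minimum total cost: 114.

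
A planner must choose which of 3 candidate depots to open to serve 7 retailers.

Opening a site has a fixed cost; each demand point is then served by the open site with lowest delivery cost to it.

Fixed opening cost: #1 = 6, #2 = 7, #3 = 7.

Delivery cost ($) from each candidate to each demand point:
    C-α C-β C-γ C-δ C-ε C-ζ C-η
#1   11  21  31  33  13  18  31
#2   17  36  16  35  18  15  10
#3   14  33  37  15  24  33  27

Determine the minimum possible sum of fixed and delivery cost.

121

Open {#1, #2, #3}: assign each demand point to its cheapest open site.
  C-α→#1 11, C-β→#1 21, C-γ→#2 16, C-δ→#3 15, C-ε→#1 13, C-ζ→#2 15, C-η→#2 10
  delivery cost 101, fixed 20 → total 121.
Compare {#1, #2}: delivery cost 119 + fixed 13 = 132.
Compare {#2, #3}: delivery cost 121 + fixed 14 = 135.
Compare {#1, #3}: delivery cost 136 + fixed 13 = 149.
All other subsets cost ≥ 132. Minimum total cost: 121.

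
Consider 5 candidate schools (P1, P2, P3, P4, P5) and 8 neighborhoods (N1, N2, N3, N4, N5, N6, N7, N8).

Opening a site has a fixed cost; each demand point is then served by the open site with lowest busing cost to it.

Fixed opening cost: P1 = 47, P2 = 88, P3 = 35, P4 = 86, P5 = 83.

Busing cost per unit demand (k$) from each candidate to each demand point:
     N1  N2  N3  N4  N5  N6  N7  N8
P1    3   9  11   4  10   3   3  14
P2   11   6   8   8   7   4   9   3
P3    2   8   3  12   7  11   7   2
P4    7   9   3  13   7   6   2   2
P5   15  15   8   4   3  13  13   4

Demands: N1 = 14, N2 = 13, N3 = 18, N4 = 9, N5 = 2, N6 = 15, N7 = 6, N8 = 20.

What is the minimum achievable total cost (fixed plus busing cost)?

421

Open {P1, P3}: assign each demand point to its cheapest open site.
  N1→P3 14×2=28, N2→P3 13×8=104, N3→P3 18×3=54, N4→P1 9×4=36, N5→P3 2×7=14, N6→P1 15×3=45, N7→P1 6×3=18, N8→P3 20×2=40
  busing cost 339, fixed 82 → total 421.
Compare {P1, P2, P3}: busing cost 313 + fixed 170 = 483.
Compare {P1, P4}: busing cost 360 + fixed 133 = 493.
Compare {P1, P3, P5}: busing cost 331 + fixed 165 = 496.
All other subsets cost ≥ 483. Minimum total cost: 421.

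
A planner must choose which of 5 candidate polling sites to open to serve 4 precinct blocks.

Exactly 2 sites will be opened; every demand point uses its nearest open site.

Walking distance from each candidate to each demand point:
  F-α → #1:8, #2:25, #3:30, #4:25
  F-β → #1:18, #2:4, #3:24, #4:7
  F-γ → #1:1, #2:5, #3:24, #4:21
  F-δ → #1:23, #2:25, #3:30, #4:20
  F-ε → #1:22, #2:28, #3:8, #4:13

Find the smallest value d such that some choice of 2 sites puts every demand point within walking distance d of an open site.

13

Open {F-γ, F-ε}.
  Farthest demand point is #4 at walking distance 13 (to F-ε); all others are ≤ 13.
With {F-β, F-ε} the worst case is 18.
With {F-α, F-β} the worst case is 24.
No size-2 selection achieves below 13.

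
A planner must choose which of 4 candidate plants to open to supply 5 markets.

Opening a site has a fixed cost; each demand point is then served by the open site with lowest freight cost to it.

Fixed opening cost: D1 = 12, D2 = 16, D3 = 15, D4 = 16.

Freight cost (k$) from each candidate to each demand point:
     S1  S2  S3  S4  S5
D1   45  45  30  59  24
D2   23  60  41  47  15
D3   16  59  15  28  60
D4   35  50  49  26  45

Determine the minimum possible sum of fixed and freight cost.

Open {D1, D3}: assign each demand point to its cheapest open site.
  S1→D3 16, S2→D1 45, S3→D3 15, S4→D3 28, S5→D1 24
  freight cost 128, fixed 27 → total 155.
Compare {D1, D2, D3}: freight cost 119 + fixed 43 = 162.
Compare {D2, D3}: freight cost 133 + fixed 31 = 164.
Compare {D1, D3, D4}: freight cost 126 + fixed 43 = 169.
All other subsets cost ≥ 162. Minimum total cost: 155.

155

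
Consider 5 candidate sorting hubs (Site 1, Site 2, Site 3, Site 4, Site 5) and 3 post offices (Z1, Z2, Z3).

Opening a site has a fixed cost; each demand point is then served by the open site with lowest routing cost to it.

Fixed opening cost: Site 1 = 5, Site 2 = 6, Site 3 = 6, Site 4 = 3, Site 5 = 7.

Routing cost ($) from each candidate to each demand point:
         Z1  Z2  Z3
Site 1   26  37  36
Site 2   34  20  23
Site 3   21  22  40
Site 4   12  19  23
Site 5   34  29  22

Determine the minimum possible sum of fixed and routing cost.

57

Open {Site 4}: assign each demand point to its cheapest open site.
  Z1→Site 4 12, Z2→Site 4 19, Z3→Site 4 23
  routing cost 54, fixed 3 → total 57.
Compare {Site 1, Site 4}: routing cost 54 + fixed 8 = 62.
Compare {Site 2, Site 4}: routing cost 54 + fixed 9 = 63.
Compare {Site 3, Site 4}: routing cost 54 + fixed 9 = 63.
All other subsets cost ≥ 62. Minimum total cost: 57.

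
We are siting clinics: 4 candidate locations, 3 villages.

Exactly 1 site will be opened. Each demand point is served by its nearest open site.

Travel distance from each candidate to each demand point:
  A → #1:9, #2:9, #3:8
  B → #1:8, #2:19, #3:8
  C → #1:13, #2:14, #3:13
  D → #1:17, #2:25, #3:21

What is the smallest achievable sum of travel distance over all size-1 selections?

26

Open {A}.
  #1→A 9, #2→A 9, #3→A 8  ⇒ total 26.
Compare {B}: total 35.
Compare {C}: total 40.
No size-1 selection does better; minimum is 26.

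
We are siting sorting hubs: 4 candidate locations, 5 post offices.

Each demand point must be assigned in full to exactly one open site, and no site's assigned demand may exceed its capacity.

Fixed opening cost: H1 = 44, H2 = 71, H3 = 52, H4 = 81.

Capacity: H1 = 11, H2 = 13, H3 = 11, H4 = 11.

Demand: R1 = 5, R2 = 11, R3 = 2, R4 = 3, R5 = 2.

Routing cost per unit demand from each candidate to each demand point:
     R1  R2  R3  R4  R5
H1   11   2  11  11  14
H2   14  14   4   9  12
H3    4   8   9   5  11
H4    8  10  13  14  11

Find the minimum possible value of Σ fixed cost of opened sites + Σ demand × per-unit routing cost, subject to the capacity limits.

Open {H1, H2, H3}; cheapest assignment that respects the capacities:
  H1 (cap 11, load 11): R2 — cost 11×2 = 22
  H2 (cap 13, load 2): R3 — cost 2×4 = 8
  H3 (cap 11, load 10): R1, R4, R5 — cost 5×4 + 3×5 + 2×11 = 57
  Shipping 87, fixed 167 → total 254.
  Any other capacity-feasible assignment to {H1, H2, H3} ships for at least 87.
Compare {H1, H2}: its best feasible assignment gives total 266.
Compare {H1, H3, H4}: its best feasible assignment gives total 274.
Every other set of open sites that can feasibly serve all demand totals ≥ 266 even under its best assignment. Minimum: 254.

254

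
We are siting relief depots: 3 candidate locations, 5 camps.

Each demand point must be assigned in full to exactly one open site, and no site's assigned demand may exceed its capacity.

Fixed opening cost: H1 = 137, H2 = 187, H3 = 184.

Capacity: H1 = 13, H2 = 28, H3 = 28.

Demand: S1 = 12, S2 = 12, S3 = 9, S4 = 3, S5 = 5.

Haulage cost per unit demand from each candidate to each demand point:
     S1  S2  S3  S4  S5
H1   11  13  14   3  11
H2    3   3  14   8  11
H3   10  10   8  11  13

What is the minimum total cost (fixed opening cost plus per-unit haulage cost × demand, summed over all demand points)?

Open {H2, H3}; cheapest assignment that respects the capacities:
  H2 (cap 28, load 27): S1, S2, S4 — cost 12×3 + 12×3 + 3×8 = 96
  H3 (cap 28, load 14): S3, S5 — cost 9×8 + 5×13 = 137
  Shipping 233, fixed 371 → total 604.
  Any other capacity-feasible assignment to {H2, H3} ships for at least 233.
Compare {H1, H2, H3}: its best feasible assignment gives total 716.
Every other set of open sites that can feasibly serve all demand totals ≥ 716 even under its best assignment. Minimum: 604.

604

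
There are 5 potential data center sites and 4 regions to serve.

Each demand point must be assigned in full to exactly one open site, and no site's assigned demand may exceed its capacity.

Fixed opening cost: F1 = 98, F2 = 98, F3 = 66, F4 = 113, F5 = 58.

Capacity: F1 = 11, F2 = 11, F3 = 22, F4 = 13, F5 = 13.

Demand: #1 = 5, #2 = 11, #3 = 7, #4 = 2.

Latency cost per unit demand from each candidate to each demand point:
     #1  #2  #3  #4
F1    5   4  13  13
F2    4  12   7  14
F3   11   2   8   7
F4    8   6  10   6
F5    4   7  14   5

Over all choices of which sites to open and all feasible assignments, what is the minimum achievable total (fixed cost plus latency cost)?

Open {F3, F5}; cheapest assignment that respects the capacities:
  F3 (cap 22, load 18): #2, #3 — cost 11×2 + 7×8 = 78
  F5 (cap 13, load 7): #1, #4 — cost 5×4 + 2×5 = 30
  Shipping 108, fixed 124 → total 232.
  Any other capacity-feasible assignment to {F3, F5} ships for at least 108.
Compare {F2, F3}: its best feasible assignment gives total 276.
Compare {F1, F3}: its best feasible assignment gives total 281.
Every other set of open sites that can feasibly serve all demand totals ≥ 276 even under its best assignment. Minimum: 232.

232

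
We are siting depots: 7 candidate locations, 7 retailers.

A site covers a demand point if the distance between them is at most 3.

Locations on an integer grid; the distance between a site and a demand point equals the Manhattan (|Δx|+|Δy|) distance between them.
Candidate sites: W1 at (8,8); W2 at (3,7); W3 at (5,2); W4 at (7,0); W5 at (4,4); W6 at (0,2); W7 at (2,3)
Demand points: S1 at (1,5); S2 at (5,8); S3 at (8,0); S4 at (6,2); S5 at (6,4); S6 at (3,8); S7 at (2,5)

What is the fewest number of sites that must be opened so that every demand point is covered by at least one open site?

4

Coverage sets (demand points within 3 of each site):
  W1: {S2}
  W2: {S2, S6, S7}
  W3: {S4, S5}
  W4: {S3, S4}
  W5: {S5, S7}
  W6: {}
  W7: {S1, S7}
No 3 sites suffice: every size-3 union leaves at least one demand point uncovered.
But {W2, W3, W4, W7} covers everything, so the minimum is 4.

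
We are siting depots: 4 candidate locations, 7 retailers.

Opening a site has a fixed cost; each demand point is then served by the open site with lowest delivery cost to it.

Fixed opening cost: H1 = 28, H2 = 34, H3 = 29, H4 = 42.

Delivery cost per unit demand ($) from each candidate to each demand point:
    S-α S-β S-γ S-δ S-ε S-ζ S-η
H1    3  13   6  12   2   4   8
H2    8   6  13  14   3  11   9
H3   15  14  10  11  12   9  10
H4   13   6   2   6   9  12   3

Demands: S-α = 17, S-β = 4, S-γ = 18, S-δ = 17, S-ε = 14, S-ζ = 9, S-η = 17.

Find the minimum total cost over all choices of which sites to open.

398

Open {H1, H4}: assign each demand point to its cheapest open site.
  S-α→H1 17×3=51, S-β→H4 4×6=24, S-γ→H4 18×2=36, S-δ→H4 17×6=102, S-ε→H1 14×2=28, S-ζ→H1 9×4=36, S-η→H4 17×3=51
  delivery cost 328, fixed 70 → total 398.
Compare {H1, H3, H4}: delivery cost 328 + fixed 99 = 427.
Compare {H1, H2, H4}: delivery cost 328 + fixed 104 = 432.
Compare {H1, H2, H3, H4}: delivery cost 328 + fixed 133 = 461.
All other subsets cost ≥ 427. Minimum total cost: 398.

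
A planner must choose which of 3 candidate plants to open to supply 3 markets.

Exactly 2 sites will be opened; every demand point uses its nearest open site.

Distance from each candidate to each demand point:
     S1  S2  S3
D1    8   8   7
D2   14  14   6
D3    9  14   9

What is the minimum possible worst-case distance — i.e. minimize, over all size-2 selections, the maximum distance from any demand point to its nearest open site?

8

Open {D1, D2}.
  Farthest demand point is S1 at distance 8 (to D1); all others are ≤ 8.
With {D1, D3} the worst case is 8.
With {D2, D3} the worst case is 14.
No size-2 selection achieves below 8.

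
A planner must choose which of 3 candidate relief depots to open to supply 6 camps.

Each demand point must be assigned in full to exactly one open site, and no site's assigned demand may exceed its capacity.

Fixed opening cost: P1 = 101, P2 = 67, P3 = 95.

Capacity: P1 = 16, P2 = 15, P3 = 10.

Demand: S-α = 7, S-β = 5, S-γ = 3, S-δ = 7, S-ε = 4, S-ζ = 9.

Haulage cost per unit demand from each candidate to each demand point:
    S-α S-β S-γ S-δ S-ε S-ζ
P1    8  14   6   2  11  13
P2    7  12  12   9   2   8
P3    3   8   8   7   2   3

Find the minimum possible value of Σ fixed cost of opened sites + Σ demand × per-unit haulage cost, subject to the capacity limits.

449

Open {P1, P2, P3}; cheapest assignment that respects the capacities:
  P1 (cap 16, load 15): S-β, S-γ, S-δ — cost 5×14 + 3×6 + 7×2 = 102
  P2 (cap 15, load 11): S-α, S-ε — cost 7×7 + 4×2 = 57
  P3 (cap 10, load 9): S-ζ — cost 9×3 = 27
  Shipping 186, fixed 263 → total 449.
  Any other capacity-feasible assignment to {P1, P2, P3} ships for at least 186.
Total demand is 35 and no other set of sites has combined capacity ≥ 35, so {P1, P2, P3} is the only feasible choice of open sites. Minimum: 449.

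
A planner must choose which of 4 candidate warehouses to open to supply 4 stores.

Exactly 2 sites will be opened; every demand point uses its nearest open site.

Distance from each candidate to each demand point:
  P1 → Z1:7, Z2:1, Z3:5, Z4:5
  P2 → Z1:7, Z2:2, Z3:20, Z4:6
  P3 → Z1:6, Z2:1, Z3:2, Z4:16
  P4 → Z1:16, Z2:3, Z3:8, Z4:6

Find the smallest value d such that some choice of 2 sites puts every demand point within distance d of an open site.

6

Open {P1, P3}.
  Farthest demand point is Z1 at distance 6 (to P3); all others are ≤ 6.
With {P2, P3} the worst case is 6.
With {P3, P4} the worst case is 6.
No size-2 selection achieves below 6.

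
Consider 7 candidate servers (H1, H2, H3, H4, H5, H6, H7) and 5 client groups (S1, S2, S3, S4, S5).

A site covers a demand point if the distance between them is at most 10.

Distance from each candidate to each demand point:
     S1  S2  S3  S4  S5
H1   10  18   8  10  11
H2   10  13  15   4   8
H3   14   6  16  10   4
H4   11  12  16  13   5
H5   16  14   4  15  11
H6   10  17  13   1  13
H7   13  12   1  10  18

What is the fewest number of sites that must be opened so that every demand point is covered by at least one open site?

2

Coverage sets (demand points within 10 of each site):
  H1: {S1, S3, S4}
  H2: {S1, S4, S5}
  H3: {S2, S4, S5}
  H4: {S5}
  H5: {S3}
  H6: {S1, S4}
  H7: {S3, S4}
No single site covers all 5 demand points.
But {H1, H3} covers everything, so the minimum is 2.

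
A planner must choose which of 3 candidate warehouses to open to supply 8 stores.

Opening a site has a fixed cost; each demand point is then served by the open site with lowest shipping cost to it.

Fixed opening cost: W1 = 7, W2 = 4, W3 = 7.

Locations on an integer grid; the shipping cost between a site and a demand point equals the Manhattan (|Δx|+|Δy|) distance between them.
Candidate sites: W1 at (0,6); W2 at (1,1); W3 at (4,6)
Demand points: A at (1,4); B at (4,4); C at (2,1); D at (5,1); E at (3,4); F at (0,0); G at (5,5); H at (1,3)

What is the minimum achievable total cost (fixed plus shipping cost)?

30

Open {W2, W3}: assign each demand point to its cheapest open site.
  A→W2 3, B→W3 2, C→W2 1, D→W2 4, E→W3 3, F→W2 2, G→W3 2, H→W2 2
  shipping cost 19, fixed 11 → total 30.
Compare {W2}: shipping cost 31 + fixed 4 = 35.
Compare {W1, W2, W3}: shipping cost 19 + fixed 18 = 37.
Compare {W1, W2}: shipping cost 29 + fixed 11 = 40.
All other subsets cost ≥ 35. Minimum total cost: 30.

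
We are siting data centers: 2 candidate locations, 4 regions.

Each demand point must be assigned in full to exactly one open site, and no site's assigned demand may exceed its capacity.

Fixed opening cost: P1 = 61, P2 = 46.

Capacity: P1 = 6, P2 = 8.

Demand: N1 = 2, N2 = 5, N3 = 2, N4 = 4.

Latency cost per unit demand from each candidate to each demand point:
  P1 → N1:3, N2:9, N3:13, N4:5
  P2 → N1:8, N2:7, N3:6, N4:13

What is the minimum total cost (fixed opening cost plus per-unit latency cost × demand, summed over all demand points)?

Open {P1, P2}; cheapest assignment that respects the capacities:
  P1 (cap 6, load 6): N1, N4 — cost 2×3 + 4×5 = 26
  P2 (cap 8, load 7): N2, N3 — cost 5×7 + 2×6 = 47
  Shipping 73, fixed 107 → total 180.
  Any other capacity-feasible assignment to {P1, P2} ships for at least 73.
Total demand is 13 and no other set of sites has combined capacity ≥ 13, so {P1, P2} is the only feasible choice of open sites. Minimum: 180.

180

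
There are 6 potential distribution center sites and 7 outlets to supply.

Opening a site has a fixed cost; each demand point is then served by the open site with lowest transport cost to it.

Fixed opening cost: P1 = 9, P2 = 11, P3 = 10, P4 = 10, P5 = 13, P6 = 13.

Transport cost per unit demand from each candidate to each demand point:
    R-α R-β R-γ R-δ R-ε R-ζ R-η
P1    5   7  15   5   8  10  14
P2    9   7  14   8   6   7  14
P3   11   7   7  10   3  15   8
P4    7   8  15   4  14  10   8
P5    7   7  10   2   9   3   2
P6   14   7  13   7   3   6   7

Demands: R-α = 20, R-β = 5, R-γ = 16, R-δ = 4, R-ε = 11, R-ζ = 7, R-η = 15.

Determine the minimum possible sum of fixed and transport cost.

Open {P1, P3, P5}: assign each demand point to its cheapest open site.
  R-α→P1 20×5=100, R-β→P1 5×7=35, R-γ→P3 16×7=112, R-δ→P5 4×2=8, R-ε→P3 11×3=33, R-ζ→P5 7×3=21, R-η→P5 15×2=30
  transport cost 339, fixed 32 → total 371.
Compare {P1, P3, P4, P5}: transport cost 339 + fixed 42 = 381.
Compare {P1, P2, P3, P5}: transport cost 339 + fixed 43 = 382.
Compare {P1, P3, P5, P6}: transport cost 339 + fixed 45 = 384.
All other subsets cost ≥ 381. Minimum total cost: 371.

371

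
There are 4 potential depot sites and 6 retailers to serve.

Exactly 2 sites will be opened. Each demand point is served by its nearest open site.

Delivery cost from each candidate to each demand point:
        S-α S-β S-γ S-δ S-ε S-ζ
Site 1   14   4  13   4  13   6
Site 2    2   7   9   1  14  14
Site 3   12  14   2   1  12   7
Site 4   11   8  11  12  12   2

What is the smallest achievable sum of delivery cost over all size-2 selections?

31

Open {Site 2, Site 3}.
  S-α→Site 2 2, S-β→Site 2 7, S-γ→Site 3 2, S-δ→Site 2 1, S-ε→Site 3 12, S-ζ→Site 3 7  ⇒ total 31.
Compare {Site 2, Site 4}: total 33.
Compare {Site 1, Site 2}: total 35.
No size-2 selection does better; minimum is 31.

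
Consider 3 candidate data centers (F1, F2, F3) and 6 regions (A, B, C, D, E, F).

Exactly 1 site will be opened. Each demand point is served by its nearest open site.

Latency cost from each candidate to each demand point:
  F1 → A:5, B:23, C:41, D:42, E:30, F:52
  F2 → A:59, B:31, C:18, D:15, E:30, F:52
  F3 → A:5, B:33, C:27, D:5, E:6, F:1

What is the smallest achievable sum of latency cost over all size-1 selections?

77

Open {F3}.
  A→F3 5, B→F3 33, C→F3 27, D→F3 5, E→F3 6, F→F3 1  ⇒ total 77.
Compare {F1}: total 193.
Compare {F2}: total 205.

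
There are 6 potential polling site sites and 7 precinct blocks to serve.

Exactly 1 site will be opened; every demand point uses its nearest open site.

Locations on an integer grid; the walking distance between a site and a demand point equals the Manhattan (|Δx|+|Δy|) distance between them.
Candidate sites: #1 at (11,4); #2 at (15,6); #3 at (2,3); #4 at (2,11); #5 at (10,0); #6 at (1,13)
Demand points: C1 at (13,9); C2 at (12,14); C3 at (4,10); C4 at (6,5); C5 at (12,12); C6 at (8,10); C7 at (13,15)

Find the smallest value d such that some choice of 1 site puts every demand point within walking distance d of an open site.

13

Open {#1}.
  Farthest demand point is C3 at walking distance 13 (to #1); all others are ≤ 13.
With {#2} the worst case is 15.
With {#4} the worst case is 15.
No size-1 selection achieves below 13.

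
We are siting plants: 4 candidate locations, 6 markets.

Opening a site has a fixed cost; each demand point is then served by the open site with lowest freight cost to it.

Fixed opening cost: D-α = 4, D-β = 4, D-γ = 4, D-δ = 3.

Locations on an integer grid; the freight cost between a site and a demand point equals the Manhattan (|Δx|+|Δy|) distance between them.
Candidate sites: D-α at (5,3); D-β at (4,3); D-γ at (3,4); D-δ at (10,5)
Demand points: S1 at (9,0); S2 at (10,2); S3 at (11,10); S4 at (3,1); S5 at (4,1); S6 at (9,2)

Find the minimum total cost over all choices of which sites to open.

Open {D-β, D-δ}: assign each demand point to its cheapest open site.
  S1→D-δ 6, S2→D-δ 3, S3→D-δ 6, S4→D-β 3, S5→D-β 2, S6→D-δ 4
  freight cost 24, fixed 7 → total 31.
Compare {D-α, D-δ}: freight cost 26 + fixed 7 = 33.
Compare {D-γ, D-δ}: freight cost 26 + fixed 7 = 33.
Compare {D-α, D-β, D-δ}: freight cost 24 + fixed 11 = 35.
All other subsets cost ≥ 33. Minimum total cost: 31.

31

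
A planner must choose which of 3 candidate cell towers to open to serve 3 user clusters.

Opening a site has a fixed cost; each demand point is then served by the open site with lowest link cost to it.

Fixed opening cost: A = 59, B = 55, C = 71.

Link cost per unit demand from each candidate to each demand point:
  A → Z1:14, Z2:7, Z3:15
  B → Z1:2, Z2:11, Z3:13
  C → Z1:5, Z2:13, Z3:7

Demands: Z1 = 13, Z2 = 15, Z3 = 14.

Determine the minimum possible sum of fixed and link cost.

398

Open {A, C}: assign each demand point to its cheapest open site.
  Z1→C 13×5=65, Z2→A 15×7=105, Z3→C 14×7=98
  link cost 268, fixed 130 → total 398.
Compare {A, B, C}: link cost 229 + fixed 185 = 414.
Compare {B, C}: link cost 289 + fixed 126 = 415.
Compare {A, B}: link cost 313 + fixed 114 = 427.
All other subsets cost ≥ 414. Minimum total cost: 398.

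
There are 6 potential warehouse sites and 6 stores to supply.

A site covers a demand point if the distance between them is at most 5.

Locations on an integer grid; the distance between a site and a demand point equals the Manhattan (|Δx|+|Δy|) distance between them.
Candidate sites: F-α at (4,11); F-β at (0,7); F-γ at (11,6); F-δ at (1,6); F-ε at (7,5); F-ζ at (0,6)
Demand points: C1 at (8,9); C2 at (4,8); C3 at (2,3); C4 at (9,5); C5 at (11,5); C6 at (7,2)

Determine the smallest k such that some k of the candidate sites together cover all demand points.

2

Coverage sets (demand points within 5 of each site):
  F-α: {C2}
  F-β: {C2}
  F-γ: {C4, C5}
  F-δ: {C2, C3}
  F-ε: {C1, C4, C5, C6}
  F-ζ: {C3}
No single site covers all 6 demand points.
But {F-δ, F-ε} covers everything, so the minimum is 2.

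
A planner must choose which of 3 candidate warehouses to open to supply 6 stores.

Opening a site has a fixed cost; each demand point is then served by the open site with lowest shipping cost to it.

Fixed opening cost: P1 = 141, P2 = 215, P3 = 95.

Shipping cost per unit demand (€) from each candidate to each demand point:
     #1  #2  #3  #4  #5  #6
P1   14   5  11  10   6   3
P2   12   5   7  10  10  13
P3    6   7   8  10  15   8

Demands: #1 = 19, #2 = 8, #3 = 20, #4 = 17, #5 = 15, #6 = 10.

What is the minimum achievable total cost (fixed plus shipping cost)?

Open {P1, P3}: assign each demand point to its cheapest open site.
  #1→P3 19×6=114, #2→P1 8×5=40, #3→P3 20×8=160, #4→P1 17×10=170, #5→P1 15×6=90, #6→P1 10×3=30
  shipping cost 604, fixed 236 → total 840.
Compare {P3}: shipping cost 805 + fixed 95 = 900.
Compare {P1}: shipping cost 816 + fixed 141 = 957.
Compare {P2, P3}: shipping cost 694 + fixed 310 = 1004.
All other subsets cost ≥ 900. Minimum total cost: 840.

840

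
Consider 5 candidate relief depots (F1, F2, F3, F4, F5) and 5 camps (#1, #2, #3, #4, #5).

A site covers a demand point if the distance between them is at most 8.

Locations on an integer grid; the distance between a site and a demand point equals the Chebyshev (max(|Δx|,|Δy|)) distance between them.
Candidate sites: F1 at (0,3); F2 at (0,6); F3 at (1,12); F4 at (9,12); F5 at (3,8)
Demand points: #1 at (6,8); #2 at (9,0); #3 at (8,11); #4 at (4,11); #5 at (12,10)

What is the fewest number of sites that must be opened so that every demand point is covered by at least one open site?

Coverage sets (demand points within 8 of each site):
  F1: {#1, #3, #4}
  F2: {#1, #3, #4}
  F3: {#1, #3, #4}
  F4: {#1, #3, #4, #5}
  F5: {#1, #2, #3, #4}
No single site covers all 5 demand points.
But {F4, F5} covers everything, so the minimum is 2.

2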